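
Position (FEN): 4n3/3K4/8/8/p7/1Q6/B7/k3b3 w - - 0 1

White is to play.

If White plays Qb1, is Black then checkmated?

After Qb1: black king on a1; in check: yes, from the white queen on b1.
King squares — b1: attacked by Ba2; a2: attacked by Qb1; b2: attacked by Qb1.
Black has no legal moves → checkmate.

yes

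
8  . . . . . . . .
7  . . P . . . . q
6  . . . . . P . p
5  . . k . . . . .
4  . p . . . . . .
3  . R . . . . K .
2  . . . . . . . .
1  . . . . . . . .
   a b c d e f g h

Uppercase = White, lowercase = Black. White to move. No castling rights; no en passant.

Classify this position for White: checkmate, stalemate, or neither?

White to move; white king on g3.
In check: no.
Legal moves for White include: Kh4, Kg4, Kf4, Kh3, Kf3, Kh2, Kg2, Kf2, Rxb4, Rf3, Re3, Rd3, Rc3+, Ra3, Rb2, Rb1, c8=Q+, c8=R+, ... (list truncated; more exist).
White has legal moves and is not in check → neither.

neither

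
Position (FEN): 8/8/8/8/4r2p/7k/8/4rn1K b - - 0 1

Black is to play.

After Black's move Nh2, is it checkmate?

After Nh2: white king on h1; in check: yes, from the black rook on e1.
King squares — g1: attacked by Re1; g2: attacked by Kh3; h2: attacked by Kh3.
White has no legal moves → checkmate.

yes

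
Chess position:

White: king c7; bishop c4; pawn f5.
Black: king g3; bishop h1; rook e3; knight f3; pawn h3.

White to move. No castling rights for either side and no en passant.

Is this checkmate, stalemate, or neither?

White to move; white king on c7.
In check: no.
Legal moves for White include: Kd8, Kc8, Kb8, Kd7, Kb7, Kd6, Kc6, Kb6, Bg8, Bf7, Be6, Ba6, Bd5, Bb5, Bd3, Bb3, Be2, Ba2, ... (list truncated; more exist).
White has legal moves and is not in check → neither.

neither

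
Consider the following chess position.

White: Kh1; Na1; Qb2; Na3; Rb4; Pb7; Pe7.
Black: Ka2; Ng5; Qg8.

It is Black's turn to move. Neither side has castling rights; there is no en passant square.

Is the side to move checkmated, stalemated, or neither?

Black to move; black king on a2.
In check: yes, from the white queen on b2.
King squares — a1: attacked by Qb2; b1: attacked by Qb2; b2: attacked by Rb4; a3: attacked by Qb2; b3: attacked by Na1.
Legal moves for Black: none.
In check with no legal moves → checkmate.

checkmate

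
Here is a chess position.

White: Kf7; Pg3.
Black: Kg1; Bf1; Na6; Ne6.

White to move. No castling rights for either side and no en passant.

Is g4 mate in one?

no

After g4: black king on g1; in check: no.
Black is not in check, so this cannot be checkmate.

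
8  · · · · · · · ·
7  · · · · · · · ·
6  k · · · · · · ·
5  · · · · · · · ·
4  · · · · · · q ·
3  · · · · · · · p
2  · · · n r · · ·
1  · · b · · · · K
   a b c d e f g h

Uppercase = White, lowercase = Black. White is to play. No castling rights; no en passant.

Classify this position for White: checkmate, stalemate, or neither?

stalemate

White to move; white king on h1.
In check: no.
King squares — g1: attacked by Qg4; g2: attacked by Re2; h2: attacked by Re2.
Legal moves for White: none.
Not in check and no legal moves → stalemate.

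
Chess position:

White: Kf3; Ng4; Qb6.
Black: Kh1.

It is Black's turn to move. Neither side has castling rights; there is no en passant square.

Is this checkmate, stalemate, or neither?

Black to move; black king on h1.
In check: no.
King squares — g1: attacked by Qb6; g2: attacked by Kf3; h2: attacked by Ng4.
Legal moves for Black: none.
Not in check and no legal moves → stalemate.

stalemate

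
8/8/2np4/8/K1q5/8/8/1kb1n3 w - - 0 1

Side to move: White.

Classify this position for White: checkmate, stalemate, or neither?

White to move; white king on a4.
In check: yes, from the black queen on c4.
King squares — a3: attacked by Bc1; b3: attacked by Qc4; b4: attacked by Qc4; a5: attacked by Nc6; b5: attacked by Qc4.
Legal moves for White: none.
In check with no legal moves → checkmate.

checkmate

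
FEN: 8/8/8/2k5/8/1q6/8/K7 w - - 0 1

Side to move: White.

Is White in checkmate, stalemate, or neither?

White to move; white king on a1.
In check: no.
King squares — b1: attacked by Qb3; a2: attacked by Qb3; b2: attacked by Qb3.
Legal moves for White: none.
Not in check and no legal moves → stalemate.

stalemate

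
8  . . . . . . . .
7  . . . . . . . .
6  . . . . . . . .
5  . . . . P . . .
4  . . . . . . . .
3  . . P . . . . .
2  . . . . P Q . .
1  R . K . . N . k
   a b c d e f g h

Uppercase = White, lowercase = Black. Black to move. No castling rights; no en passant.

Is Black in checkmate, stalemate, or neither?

Black to move; black king on h1.
In check: no.
King squares — g1: attacked by Qf2; g2: attacked by Qf2; h2: attacked by Nf1.
Legal moves for Black: none.
Not in check and no legal moves → stalemate.

stalemate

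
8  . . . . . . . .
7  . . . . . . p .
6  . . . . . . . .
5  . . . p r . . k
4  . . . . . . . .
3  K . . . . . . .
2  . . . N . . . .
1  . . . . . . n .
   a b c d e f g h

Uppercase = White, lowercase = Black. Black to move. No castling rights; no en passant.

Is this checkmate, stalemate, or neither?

neither

Black to move; black king on h5.
In check: no.
Legal moves for Black include: Kh6, Kg6, Kg5, Kh4, Kg4, Re8, Re7, Re6, Rg5, Rf5, Re4, Re3+, Re2, Re1, Nh3, Nf3, Ne2, g6, ... (list truncated; more exist).
Black has legal moves and is not in check → neither.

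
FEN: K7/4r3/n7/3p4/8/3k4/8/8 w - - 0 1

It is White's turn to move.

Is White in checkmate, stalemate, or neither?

stalemate

White to move; white king on a8.
In check: no.
King squares — a7: attacked by Re7; b7: attacked by Re7; b8: attacked by Na6.
Legal moves for White: none.
Not in check and no legal moves → stalemate.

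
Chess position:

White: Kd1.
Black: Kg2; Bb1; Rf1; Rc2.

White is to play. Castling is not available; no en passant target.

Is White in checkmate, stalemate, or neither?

checkmate

White to move; white king on d1.
In check: yes, from the black rook on f1.
King squares — c1: attacked by Rf1; e1: attacked by Rf1; c2: attacked by Bb1; d2: attacked by Rc2; e2: attacked by Rc2.
Legal moves for White: none.
In check with no legal moves → checkmate.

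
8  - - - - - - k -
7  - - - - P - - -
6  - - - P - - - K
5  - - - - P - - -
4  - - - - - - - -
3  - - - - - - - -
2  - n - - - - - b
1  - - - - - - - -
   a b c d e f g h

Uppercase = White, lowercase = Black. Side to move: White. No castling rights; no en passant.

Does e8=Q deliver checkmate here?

yes

After e8=Q: black king on g8; in check: yes, from the white queen on e8.
King squares — f7: attacked by Qe8; g7: attacked by Kh6; h7: attacked by Kh6; f8: attacked by Qe8; h8: attacked by Qe8.
Black has no legal moves → checkmate.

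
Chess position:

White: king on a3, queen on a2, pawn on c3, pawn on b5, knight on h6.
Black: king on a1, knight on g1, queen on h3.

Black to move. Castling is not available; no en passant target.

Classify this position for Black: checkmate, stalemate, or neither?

Black to move; black king on a1.
In check: yes, from the white queen on a2.
King squares — b1: attacked by Qa2; a2: attacked by Ka3; b2: attacked by Qa2.
Legal moves for Black: none.
In check with no legal moves → checkmate.

checkmate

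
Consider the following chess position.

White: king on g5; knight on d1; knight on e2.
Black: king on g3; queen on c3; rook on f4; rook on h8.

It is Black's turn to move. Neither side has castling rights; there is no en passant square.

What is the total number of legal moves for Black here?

4

Black to move; king on g3.
In check: yes, from the white knight on e2.
Legal moves: Kh3, Kf3, Kh2, Kg2.
Count: 4.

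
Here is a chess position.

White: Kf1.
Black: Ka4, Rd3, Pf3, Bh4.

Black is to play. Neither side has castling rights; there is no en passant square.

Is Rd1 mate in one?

yes

After Rd1: white king on f1; in check: yes, from the black rook on d1.
King squares — e1: attacked by Rd1; g1: attacked by Rd1; e2: attacked by Pf3; f2: attacked by Bh4; g2: attacked by Pf3.
White has no legal moves → checkmate.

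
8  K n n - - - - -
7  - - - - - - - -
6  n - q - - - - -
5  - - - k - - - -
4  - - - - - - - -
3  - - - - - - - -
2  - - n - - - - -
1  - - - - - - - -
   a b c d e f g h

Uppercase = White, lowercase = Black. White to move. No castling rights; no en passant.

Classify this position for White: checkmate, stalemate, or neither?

White to move; white king on a8.
In check: yes, from the black queen on c6.
King squares — a7: attacked by Nc8; b7: attacked by Qc6; b8: attacked by Na6.
Legal moves for White: none.
In check with no legal moves → checkmate.

checkmate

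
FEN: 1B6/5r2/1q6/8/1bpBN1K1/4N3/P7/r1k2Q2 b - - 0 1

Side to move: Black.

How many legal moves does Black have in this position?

2

Black to move; king on c1.
In check: yes, from the white queen on f1.
Legal moves: Rxf1, Be1.
Count: 2.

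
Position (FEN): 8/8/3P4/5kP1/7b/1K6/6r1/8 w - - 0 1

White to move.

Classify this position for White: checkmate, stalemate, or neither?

White to move; white king on b3.
In check: no.
Legal moves for White: Kc4, Kb4, Ka4, Kc3, Ka3, d7, g6.
White has 7 legal moves and is not in check → neither.

neither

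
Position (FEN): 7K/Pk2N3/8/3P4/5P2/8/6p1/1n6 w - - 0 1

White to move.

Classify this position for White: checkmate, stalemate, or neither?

White to move; white king on h8.
In check: no.
Legal moves for White: Kg8, Kh7, Kg7, Ng8, Nc8, Ng6, Nc6, Nf5, a8=Q+, a8=R, a8=B+, a8=N, d6, f5.
White has 14 legal moves and is not in check → neither.

neither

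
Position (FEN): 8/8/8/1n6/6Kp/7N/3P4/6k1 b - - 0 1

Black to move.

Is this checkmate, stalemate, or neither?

Black to move; black king on g1.
In check: yes, from the white knight on h3.
Legal moves for Black: Kh2, Kg2, Kh1, Kf1.
Black is in check but has 4 legal moves → neither.

neither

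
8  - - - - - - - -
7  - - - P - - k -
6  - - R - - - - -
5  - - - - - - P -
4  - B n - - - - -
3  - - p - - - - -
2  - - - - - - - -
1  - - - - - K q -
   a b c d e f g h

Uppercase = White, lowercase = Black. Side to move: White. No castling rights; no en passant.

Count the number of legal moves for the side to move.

2

White to move; king on f1.
In check: yes, from the black queen on g1.
Legal moves: Ke2, Kxg1.
Count: 2.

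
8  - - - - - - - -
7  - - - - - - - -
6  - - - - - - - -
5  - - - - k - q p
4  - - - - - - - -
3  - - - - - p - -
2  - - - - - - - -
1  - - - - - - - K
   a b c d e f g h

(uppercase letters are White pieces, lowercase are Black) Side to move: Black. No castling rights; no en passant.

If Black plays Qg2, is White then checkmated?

yes

After Qg2: white king on h1; in check: yes, from the black queen on g2.
King squares — g1: attacked by Qg2; g2: attacked by Pf3; h2: attacked by Qg2.
White has no legal moves → checkmate.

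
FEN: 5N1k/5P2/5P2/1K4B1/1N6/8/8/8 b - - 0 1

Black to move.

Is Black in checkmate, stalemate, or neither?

stalemate

Black to move; black king on h8.
In check: no.
King squares — g7: attacked by Pf6; h7: attacked by Nf8; g8: attacked by Pf7.
Legal moves for Black: none.
Not in check and no legal moves → stalemate.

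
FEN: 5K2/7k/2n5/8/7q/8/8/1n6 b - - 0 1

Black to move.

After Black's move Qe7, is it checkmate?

yes

After Qe7: white king on f8; in check: yes, from the black queen on e7.
King squares — e7: attacked by Nc6; f7: attacked by Qe7; g7: attacked by Qe7; e8: attacked by Qe7; g8: attacked by Kh7.
White has no legal moves → checkmate.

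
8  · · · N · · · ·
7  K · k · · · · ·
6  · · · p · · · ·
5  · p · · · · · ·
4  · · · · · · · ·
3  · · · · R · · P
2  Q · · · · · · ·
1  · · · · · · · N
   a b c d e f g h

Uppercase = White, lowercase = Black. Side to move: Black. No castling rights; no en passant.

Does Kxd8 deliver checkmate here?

no

After Kxd8: white king on a7; in check: no.
White is not in check, so this cannot be checkmate.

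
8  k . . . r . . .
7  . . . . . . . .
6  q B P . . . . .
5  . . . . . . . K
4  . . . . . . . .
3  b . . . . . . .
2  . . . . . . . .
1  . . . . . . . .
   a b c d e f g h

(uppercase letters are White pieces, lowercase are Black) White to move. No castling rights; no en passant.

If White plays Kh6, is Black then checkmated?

no

After Kh6: black king on a8; in check: no.
Black is not in check, so this cannot be checkmate.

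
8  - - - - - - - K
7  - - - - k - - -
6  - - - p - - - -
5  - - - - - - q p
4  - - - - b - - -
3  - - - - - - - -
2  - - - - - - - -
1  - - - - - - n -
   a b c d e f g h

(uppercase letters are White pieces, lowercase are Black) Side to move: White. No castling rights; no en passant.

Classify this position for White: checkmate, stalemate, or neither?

White to move; white king on h8.
In check: no.
King squares — g7: attacked by Qg5; h7: attacked by Be4; g8: attacked by Qg5.
Legal moves for White: none.
Not in check and no legal moves → stalemate.

stalemate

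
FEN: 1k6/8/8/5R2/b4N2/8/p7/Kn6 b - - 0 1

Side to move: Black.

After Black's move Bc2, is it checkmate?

After Bc2: white king on a1; in check: no.
White is not in check, so this cannot be checkmate.

no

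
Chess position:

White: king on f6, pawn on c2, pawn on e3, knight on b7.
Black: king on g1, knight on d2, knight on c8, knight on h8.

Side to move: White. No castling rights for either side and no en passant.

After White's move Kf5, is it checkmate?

After Kf5: black king on g1; in check: no.
Black is not in check, so this cannot be checkmate.

no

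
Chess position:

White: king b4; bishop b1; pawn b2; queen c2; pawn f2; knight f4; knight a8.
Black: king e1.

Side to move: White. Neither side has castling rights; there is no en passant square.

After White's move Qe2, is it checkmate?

After Qe2: black king on e1; in check: yes, from the white queen on e2.
King squares — d1: attacked by Qe2; f1: attacked by Qe2; d2: attacked by Qe2; e2: attacked by Nf4; f2: attacked by Qe2.
Black has no legal moves → checkmate.

yes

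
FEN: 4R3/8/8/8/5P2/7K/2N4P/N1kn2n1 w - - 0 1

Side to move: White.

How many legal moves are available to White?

White to move; king on h3.
In check: yes, from the black knight on g1.
Legal moves: Kh4, Kg4, Kg3, Kg2.
Count: 4.

4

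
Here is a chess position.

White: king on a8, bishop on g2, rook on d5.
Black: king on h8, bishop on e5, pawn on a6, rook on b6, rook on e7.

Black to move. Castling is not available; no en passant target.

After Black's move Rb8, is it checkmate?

yes

After Rb8: white king on a8; in check: yes, from the black rook on b8.
King squares — a7: attacked by Re7; b7: attacked by Re7; b8: attacked by Be5.
White has no legal moves → checkmate.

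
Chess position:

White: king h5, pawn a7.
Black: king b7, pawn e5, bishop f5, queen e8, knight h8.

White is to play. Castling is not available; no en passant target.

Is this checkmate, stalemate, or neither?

White to move; white king on h5.
In check: yes, from the black queen on e8.
Legal moves for White: Kh6, Kg5, Kh4.
White is in check but has 3 legal moves → neither.

neither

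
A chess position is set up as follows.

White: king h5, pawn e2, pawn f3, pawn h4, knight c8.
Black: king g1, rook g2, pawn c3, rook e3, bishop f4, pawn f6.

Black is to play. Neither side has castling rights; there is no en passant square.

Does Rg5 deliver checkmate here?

no

After Rg5: white king on h5; in check: yes, from the black rook on g5.
White has 2 legal replies: Kh6, hxg5.
In check but a legal move exists → not checkmate.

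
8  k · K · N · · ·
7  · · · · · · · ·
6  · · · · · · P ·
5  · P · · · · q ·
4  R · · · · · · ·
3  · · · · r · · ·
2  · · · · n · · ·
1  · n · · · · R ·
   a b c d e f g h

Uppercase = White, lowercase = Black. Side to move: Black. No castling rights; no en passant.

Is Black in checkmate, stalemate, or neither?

Black to move; black king on a8.
In check: yes, from the white rook on a4.
King squares — a7: attacked by Ra4; b7: attacked by Kc8; b8: attacked by Kc8.
Legal moves for Black: none.
In check with no legal moves → checkmate.

checkmate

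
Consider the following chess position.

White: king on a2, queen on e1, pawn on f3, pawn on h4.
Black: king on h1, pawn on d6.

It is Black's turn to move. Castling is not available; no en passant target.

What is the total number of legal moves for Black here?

2

Black to move; king on h1.
In check: yes, from the white queen on e1.
Legal moves: Kh2, Kg2.
Count: 2.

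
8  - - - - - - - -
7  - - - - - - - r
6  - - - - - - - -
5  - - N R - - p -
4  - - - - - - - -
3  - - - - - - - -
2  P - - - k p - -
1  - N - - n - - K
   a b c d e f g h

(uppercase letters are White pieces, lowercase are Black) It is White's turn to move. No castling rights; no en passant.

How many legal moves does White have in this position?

White to move; king on h1.
In check: yes, from the black rook on h7.
Legal moves: none.
Count: 0.

0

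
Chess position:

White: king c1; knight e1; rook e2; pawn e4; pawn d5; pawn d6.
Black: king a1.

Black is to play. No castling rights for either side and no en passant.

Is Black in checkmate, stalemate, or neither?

Black to move; black king on a1.
In check: no.
King squares — b1: attacked by Kc1; a2: attacked by Re2; b2: attacked by Kc1.
Legal moves for Black: none.
Not in check and no legal moves → stalemate.

stalemate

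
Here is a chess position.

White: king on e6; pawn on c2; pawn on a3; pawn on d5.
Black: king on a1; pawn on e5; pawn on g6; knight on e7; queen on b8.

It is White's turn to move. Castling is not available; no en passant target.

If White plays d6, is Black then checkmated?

After d6: black king on a1; in check: no.
Black is not in check, so this cannot be checkmate.

no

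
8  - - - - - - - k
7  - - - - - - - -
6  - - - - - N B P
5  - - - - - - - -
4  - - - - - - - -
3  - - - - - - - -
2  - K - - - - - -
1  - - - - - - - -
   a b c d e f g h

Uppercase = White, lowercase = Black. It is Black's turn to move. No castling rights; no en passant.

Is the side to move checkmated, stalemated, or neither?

Black to move; black king on h8.
In check: no.
King squares — g7: attacked by Ph6; h7: attacked by Nf6; g8: attacked by Nf6.
Legal moves for Black: none.
Not in check and no legal moves → stalemate.

stalemate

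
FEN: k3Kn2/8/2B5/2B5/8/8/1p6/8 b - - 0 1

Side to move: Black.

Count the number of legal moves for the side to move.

1

Black to move; king on a8.
In check: yes, from the white bishop on c6.
Legal moves: Kb8.
Count: 1.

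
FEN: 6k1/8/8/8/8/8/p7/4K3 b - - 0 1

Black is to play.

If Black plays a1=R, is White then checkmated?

no

After a1=R: white king on e1; in check: yes, from the black rook on a1.
White has 3 legal replies: Kf2, Ke2, Kd2.
In check but a legal move exists → not checkmate.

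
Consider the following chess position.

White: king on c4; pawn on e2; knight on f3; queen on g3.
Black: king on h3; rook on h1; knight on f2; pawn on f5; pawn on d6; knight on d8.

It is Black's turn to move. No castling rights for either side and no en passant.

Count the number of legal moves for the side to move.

Black to move; king on h3.
In check: yes, from the white queen on g3.
Legal moves: Kxg3.
Count: 1.

1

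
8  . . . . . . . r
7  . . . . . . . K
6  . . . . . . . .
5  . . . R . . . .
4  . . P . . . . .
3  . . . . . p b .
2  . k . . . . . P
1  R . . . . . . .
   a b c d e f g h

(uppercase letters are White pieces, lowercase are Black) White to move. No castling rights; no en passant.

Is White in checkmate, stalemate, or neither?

neither

White to move; white king on h7.
In check: yes, from the black rook on h8.
Legal moves for White: Kxh8, Kg7, Kg6.
White is in check but has 3 legal moves → neither.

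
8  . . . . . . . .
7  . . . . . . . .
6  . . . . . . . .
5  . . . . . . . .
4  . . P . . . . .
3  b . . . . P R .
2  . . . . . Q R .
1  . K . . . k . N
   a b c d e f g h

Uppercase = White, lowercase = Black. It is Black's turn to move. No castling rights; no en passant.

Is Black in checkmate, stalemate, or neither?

Black to move; black king on f1.
In check: yes, from the white queen on f2.
King squares — e1: attacked by Qf2; g1: attacked by Qf2; e2: attacked by Qf2; f2: attacked by Nh1; g2: attacked by Qf2.
Legal moves for Black: none.
In check with no legal moves → checkmate.

checkmate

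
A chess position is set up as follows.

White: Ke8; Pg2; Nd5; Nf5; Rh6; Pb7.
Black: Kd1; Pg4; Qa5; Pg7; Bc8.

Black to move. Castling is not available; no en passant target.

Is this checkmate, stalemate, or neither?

Black to move; black king on d1.
In check: no.
Legal moves for Black include: Bd7+, Bxb7, Be6, Bxf5, Qd8+, Qa8, Qc7, Qa7, Qb6, Qa6, Qxd5, Qc5, Qb5+, Qb4, Qa4+, Qc3, Qa3, Qd2, ... (list truncated; more exist).
Black has legal moves and is not in check → neither.

neither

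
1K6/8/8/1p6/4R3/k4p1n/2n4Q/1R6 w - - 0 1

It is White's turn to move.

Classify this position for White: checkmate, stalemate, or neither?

neither

White to move; white king on b8.
In check: no.
Legal moves for White include: Kc8, Ka8, Kc7, Kb7, Ka7, Re8, Re7, Re6, Re5, Rh4, Rg4, Rf4, Rd4, Rc4, Reb4, Ra4+, Re3+, Re2, ... (list truncated; more exist).
White has legal moves and is not in check → neither.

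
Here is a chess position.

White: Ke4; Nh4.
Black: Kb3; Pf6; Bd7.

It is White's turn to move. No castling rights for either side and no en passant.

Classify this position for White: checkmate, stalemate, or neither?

neither

White to move; white king on e4.
In check: no.
Legal moves for White: Ng6, Nf5, Nf3, Ng2, Kd5, Kf4, Kd4, Kf3, Ke3, Kd3.
White has 10 legal moves and is not in check → neither.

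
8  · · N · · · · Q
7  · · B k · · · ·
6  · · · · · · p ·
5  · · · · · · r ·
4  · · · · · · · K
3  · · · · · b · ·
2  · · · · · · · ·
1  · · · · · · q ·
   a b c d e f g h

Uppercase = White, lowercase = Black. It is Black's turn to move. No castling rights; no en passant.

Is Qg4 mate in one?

yes

After Qg4: white king on h4; in check: yes, from the black queen on g4.
King squares — g3: attacked by Qg4; h3: attacked by Qg4; g4: attacked by Bf3; g5: attacked by Qg4; h5: attacked by Qg4.
White has no legal moves → checkmate.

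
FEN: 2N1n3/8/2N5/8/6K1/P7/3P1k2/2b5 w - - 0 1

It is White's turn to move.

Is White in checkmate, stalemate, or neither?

neither

White to move; white king on g4.
In check: no.
Legal moves for White include: N8e7, N8a7, Nd6, Nb6, Nd8, Nb8, N6e7, N6a7, Ne5, Na5, Nd4, Nb4, Kh5, Kg5, Kf5, Kh4, Kf4, Kh3, ... (list truncated; more exist).
White has legal moves and is not in check → neither.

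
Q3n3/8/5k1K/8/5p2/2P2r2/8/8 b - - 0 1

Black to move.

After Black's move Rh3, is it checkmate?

yes

After Rh3: white king on h6; in check: yes, from the black rook on h3.
King squares — g5: attacked by Kf6; h5: attacked by Rh3; g6: attacked by Kf6; g7: attacked by Kf6; h7: attacked by Rh3.
White has no legal moves → checkmate.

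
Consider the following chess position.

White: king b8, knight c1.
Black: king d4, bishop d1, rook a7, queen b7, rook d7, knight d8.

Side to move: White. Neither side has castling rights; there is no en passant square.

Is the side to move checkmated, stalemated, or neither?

checkmate

White to move; white king on b8.
In check: yes, from the black queen on b7.
King squares — a7: attacked by Qb7; b7: attacked by Ra7; c7: attacked by Qb7; a8: attacked by Ra7; c8: attacked by Qb7.
Legal moves for White: none.
In check with no legal moves → checkmate.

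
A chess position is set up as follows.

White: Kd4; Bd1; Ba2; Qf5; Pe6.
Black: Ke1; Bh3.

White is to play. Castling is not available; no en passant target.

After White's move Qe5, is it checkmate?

After Qe5: black king on e1; in check: yes, from the white queen on e5.
Black has 4 legal replies: Kf2, Kd2, Kf1, Kxd1.
In check but a legal move exists → not checkmate.

no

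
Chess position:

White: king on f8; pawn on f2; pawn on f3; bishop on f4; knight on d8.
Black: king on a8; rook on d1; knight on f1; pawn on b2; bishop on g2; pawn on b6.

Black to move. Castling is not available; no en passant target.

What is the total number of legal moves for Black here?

24

Black to move; king on a8.
In check: no.
Legal moves: Ka7, Bh3, Bxf3, Bh1, Ng3, Ne3, Nh2, Nd2, Rxd8+, Rd7, Rd6, Rd5, Rd4, Rd3, Rd2, Re1, Rc1, Rb1, Ra1, b5, b1=Q, b1=R, b1=B, b1=N.
Count: 24.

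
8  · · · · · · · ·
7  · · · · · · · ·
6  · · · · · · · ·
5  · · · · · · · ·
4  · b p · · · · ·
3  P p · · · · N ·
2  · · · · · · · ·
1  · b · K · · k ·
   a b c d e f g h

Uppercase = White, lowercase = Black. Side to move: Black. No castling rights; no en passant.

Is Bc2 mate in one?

After Bc2: white king on d1; in check: yes, from the black bishop on c2.
White has 2 legal replies: Ke2, Kc1.
In check but a legal move exists → not checkmate.

no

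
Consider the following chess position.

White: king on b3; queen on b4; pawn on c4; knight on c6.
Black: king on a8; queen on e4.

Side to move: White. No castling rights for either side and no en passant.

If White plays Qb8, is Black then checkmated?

yes

After Qb8: black king on a8; in check: yes, from the white queen on b8.
King squares — a7: attacked by Nc6; b7: attacked by Qb8; b8: attacked by Nc6.
Black has no legal moves → checkmate.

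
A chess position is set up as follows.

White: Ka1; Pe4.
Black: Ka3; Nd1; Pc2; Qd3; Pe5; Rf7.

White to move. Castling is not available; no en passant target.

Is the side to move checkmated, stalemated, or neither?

White to move; white king on a1.
In check: no.
King squares — b1: attacked by Pc2; a2: attacked by Ka3; b2: attacked by Nd1.
Legal moves for White: none.
Not in check and no legal moves → stalemate.

stalemate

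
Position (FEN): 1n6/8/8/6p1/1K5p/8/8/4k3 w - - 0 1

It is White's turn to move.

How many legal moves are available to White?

White to move; king on b4.
In check: no.
Legal moves: Kc5, Kb5, Ka5, Kc4, Ka4, Kc3, Kb3, Ka3.
Count: 8.

8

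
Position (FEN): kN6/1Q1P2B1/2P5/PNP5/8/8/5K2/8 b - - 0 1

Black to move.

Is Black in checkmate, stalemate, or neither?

checkmate

Black to move; black king on a8.
In check: yes, from the white queen on b7.
King squares — a7: attacked by Nb5; b7: attacked by Pc6; b8: attacked by Qb7.
Legal moves for Black: none.
In check with no legal moves → checkmate.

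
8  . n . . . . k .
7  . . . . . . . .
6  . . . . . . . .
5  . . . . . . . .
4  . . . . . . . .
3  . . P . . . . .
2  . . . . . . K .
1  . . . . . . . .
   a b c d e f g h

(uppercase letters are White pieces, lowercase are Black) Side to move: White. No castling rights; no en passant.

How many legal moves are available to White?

9

White to move; king on g2.
In check: no.
Legal moves: Kh3, Kg3, Kf3, Kh2, Kf2, Kh1, Kg1, Kf1, c4.
Count: 9.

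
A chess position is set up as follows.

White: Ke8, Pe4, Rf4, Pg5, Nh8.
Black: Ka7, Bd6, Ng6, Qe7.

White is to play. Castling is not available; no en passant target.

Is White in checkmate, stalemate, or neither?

White to move; white king on e8.
In check: yes, from the black queen on e7.
King squares — d7: attacked by Qe7; e7: attacked by Bd6; f7: attacked by Qe7; d8: attacked by Qe7; f8: attacked by Ng6.
Legal moves for White: none.
In check with no legal moves → checkmate.

checkmate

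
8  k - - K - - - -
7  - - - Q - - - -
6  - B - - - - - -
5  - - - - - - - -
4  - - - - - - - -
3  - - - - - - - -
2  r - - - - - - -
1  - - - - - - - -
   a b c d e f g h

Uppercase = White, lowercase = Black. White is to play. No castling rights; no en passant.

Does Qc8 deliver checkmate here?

After Qc8: black king on a8; in check: yes, from the white queen on c8.
King squares — a7: attacked by Bb6; b7: attacked by Qc8; b8: attacked by Qc8.
Black has no legal moves → checkmate.

yes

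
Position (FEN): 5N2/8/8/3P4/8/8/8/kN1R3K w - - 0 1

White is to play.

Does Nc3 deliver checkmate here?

no

After Nc3: black king on a1; in check: yes, from the white rook on d1.
Black has 1 legal reply: Kb2.
In check but a legal move exists → not checkmate.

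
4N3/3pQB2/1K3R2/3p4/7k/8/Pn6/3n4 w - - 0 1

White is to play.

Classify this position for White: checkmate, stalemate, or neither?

White to move; white king on b6.
In check: no.
Legal moves for White include: Ng7, Nc7, Nd6, Bg8, Bg6, Be6, Bh5, Bxd5, Qf8, Qd8, Qxd7, Qe6, Qd6, Qe5, Qc5, Qe4+, Qb4+, Qe3, ... (list truncated; more exist).
White has legal moves and is not in check → neither.

neither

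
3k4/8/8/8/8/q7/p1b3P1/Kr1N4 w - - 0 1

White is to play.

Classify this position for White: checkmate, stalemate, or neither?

checkmate

White to move; white king on a1.
In check: yes, from the black rook on b1.
King squares — b1: attacked by Pa2; a2: attacked by Qa3; b2: attacked by Rb1.
Legal moves for White: none.
In check with no legal moves → checkmate.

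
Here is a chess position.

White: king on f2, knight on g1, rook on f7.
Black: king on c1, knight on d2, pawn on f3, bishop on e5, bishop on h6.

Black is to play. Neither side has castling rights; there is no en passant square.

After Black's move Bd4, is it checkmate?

After Bd4: white king on f2; in check: yes, from the black bishop on d4.
White has 2 legal replies: Kg3, Ke1.
In check but a legal move exists → not checkmate.

no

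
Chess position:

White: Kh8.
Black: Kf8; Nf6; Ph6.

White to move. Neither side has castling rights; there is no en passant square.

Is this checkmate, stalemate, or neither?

stalemate

White to move; white king on h8.
In check: no.
King squares — g7: attacked by Kf8; h7: attacked by Nf6; g8: attacked by Nf6.
Legal moves for White: none.
Not in check and no legal moves → stalemate.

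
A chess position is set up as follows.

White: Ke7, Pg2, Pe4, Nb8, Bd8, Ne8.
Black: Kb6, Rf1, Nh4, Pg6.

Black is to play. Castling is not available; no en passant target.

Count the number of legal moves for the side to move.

4

Black to move; king on b6.
In check: yes, from the white bishop on d8.
Legal moves: Kb7, Ka7, Kc5, Kb5.
Count: 4.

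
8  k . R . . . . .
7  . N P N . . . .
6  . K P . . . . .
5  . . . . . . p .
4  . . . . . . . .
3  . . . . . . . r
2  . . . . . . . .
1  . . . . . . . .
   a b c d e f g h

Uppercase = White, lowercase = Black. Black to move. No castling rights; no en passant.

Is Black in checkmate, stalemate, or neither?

checkmate

Black to move; black king on a8.
In check: yes, from the white rook on c8.
King squares — a7: attacked by Kb6; b7: attacked by Kb6; b8: attacked by Pc7.
Legal moves for Black: none.
In check with no legal moves → checkmate.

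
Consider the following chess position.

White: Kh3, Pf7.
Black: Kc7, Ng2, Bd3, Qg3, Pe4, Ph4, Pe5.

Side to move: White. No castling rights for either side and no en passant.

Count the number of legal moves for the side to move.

0

White to move; king on h3.
In check: yes, from the black queen on g3.
Legal moves: none.
Count: 0.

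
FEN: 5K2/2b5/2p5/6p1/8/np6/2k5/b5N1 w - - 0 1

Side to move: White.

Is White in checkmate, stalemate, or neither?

White to move; white king on f8.
In check: no.
Legal moves for White: Kg8, Ke8, Kf7, Ke7, Nh3, Nf3, Ne2.
White has 7 legal moves and is not in check → neither.

neither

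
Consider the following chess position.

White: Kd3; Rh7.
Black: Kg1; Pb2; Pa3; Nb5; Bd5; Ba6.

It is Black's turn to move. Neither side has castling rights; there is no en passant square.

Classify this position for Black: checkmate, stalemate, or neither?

neither

Black to move; black king on g1.
In check: no.
Legal moves for Black include: Bc8, Bab7, Bg8, Ba8, Bf7, Bdb7, Be6, Bc6, Be4+, Bc4+, Bf3, Bb3, Bg2, Ba2, Bh1, Nc7+, Na7+, Nd6+, ... (list truncated; more exist).
Black has legal moves and is not in check → neither.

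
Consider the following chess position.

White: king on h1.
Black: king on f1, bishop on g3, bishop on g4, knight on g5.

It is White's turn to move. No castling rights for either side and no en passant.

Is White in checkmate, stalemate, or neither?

White to move; white king on h1.
In check: no.
King squares — g1: attacked by Kf1; g2: attacked by Kf1; h2: attacked by Bg3.
Legal moves for White: none.
Not in check and no legal moves → stalemate.

stalemate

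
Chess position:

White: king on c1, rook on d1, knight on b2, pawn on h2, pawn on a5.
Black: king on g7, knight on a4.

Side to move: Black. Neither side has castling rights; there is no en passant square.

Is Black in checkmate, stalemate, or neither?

neither

Black to move; black king on g7.
In check: no.
Legal moves for Black: Kh8, Kg8, Kf8, Kh7, Kf7, Kh6, Kg6, Kf6, Nb6, Nc5, Nc3, Nxb2.
Black has 12 legal moves and is not in check → neither.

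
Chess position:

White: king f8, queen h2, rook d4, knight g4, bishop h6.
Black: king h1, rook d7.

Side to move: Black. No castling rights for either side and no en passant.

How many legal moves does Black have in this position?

Black to move; king on h1.
In check: yes, from the white queen on h2.
Legal moves: none.
Count: 0.

0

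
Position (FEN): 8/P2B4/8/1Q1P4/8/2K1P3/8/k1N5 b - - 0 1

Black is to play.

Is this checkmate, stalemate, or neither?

Black to move; black king on a1.
In check: no.
King squares — b1: attacked by Qb5; a2: attacked by Nc1; b2: attacked by Kc3.
Legal moves for Black: none.
Not in check and no legal moves → stalemate.

stalemate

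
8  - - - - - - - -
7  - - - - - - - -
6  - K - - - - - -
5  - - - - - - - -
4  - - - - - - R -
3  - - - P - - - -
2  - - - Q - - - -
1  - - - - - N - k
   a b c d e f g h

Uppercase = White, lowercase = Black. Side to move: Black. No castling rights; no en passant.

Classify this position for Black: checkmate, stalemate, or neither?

stalemate

Black to move; black king on h1.
In check: no.
King squares — g1: attacked by Rg4; g2: attacked by Qd2; h2: attacked by Nf1.
Legal moves for Black: none.
Not in check and no legal moves → stalemate.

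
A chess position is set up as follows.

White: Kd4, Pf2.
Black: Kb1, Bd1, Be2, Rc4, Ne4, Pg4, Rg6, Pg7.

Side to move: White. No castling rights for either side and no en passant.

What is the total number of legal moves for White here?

White to move; king on d4.
In check: yes, from the black rook on c4.
Legal moves: Ke5, Kd5, Ke3.
Count: 3.

3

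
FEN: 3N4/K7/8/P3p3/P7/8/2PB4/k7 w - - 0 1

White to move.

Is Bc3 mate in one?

no

After Bc3: black king on a1; in check: yes, from the white bishop on c3.
Black has 2 legal replies: Ka2, Kb1.
In check but a legal move exists → not checkmate.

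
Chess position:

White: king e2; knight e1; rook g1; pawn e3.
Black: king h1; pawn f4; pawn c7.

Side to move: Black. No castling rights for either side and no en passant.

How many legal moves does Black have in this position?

2

Black to move; king on h1.
In check: yes, from the white rook on g1.
Legal moves: Kh2, Kxg1.
Count: 2.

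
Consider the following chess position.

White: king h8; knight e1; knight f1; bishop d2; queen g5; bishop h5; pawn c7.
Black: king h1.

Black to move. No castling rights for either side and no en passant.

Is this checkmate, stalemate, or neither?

Black to move; black king on h1.
In check: no.
King squares — g1: attacked by Qg5; g2: attacked by Ne1; h2: attacked by Nf1.
Legal moves for Black: none.
Not in check and no legal moves → stalemate.

stalemate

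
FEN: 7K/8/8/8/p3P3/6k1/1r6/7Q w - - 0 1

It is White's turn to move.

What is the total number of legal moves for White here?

19

White to move; king on h8.
In check: no.
Legal moves: Kg8, Kh7, Kg7, Qh7, Qh6, Qh5, Qh4+, Qh3+, Qf3+, Qh2+, Qg2+, Qg1+, Qf1, Qe1+, Qd1, Qc1, Qb1, Qa1, e5.
Count: 19.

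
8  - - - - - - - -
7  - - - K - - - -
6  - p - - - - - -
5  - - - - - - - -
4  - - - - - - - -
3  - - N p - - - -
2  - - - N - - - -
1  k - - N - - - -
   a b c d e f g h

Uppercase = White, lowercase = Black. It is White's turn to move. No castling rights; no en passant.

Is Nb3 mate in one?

After Nb3: black king on a1; in check: yes, from the white knight on b3.
King squares — b1: attacked by Nc3; a2: attacked by Nc3; b2: attacked by Nd1.
Black has no legal moves → checkmate.

yes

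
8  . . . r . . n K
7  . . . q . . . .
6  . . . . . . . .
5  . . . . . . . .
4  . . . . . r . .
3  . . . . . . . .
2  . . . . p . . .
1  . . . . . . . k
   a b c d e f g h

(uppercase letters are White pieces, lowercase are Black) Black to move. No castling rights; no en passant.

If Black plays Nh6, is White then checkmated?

yes

After Nh6: white king on h8; in check: yes, from the black rook on d8.
King squares — g7: attacked by Qd7; h7: attacked by Qd7; g8: attacked by Nh6.
White has no legal moves → checkmate.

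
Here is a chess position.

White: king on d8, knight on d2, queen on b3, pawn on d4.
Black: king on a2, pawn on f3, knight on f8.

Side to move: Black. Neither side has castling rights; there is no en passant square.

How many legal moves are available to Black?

1

Black to move; king on a2.
In check: yes, from the white queen on b3.
Legal moves: Ka1.
Count: 1.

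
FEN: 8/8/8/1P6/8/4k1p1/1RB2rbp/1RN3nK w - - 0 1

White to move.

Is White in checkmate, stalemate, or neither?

checkmate

White to move; white king on h1.
In check: yes, from the black bishop on g2.
King squares — g1: attacked by Ph2; g2: attacked by Rf2; h2: attacked by Pg3.
Legal moves for White: none.
In check with no legal moves → checkmate.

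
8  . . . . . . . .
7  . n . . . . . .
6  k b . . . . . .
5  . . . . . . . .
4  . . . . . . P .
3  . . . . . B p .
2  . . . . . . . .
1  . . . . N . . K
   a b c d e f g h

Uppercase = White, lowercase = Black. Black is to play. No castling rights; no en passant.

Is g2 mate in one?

no

After g2: white king on h1; in check: yes, from the black pawn on g2.
White has 4 legal replies: Kh2, Kxg2, Bxg2, Nxg2.
In check but a legal move exists → not checkmate.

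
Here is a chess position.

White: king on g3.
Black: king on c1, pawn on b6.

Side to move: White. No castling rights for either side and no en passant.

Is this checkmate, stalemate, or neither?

neither

White to move; white king on g3.
In check: no.
Legal moves for White: Kh4, Kg4, Kf4, Kh3, Kf3, Kh2, Kg2, Kf2.
White has 8 legal moves and is not in check → neither.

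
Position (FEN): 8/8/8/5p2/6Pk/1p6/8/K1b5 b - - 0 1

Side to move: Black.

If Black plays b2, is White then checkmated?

no

After b2: white king on a1; in check: yes, from the black pawn on b2.
White has 2 legal replies: Ka2, Kb1.
In check but a legal move exists → not checkmate.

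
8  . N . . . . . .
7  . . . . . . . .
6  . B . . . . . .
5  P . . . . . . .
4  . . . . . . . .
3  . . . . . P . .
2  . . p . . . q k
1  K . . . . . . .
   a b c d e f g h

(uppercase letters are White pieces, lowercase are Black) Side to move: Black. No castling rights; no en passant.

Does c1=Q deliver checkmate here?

After c1=Q: white king on a1; in check: yes, from the black queen on c1.
King squares — b1: attacked by Qc1; a2: attacked by Qg2; b2: attacked by Qc1.
White has no legal moves → checkmate.

yes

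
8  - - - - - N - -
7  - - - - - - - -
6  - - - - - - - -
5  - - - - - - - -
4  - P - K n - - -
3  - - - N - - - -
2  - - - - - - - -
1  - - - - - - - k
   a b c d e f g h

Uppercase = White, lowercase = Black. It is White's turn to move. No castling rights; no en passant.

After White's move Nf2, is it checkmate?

no

After Nf2: black king on h1; in check: yes, from the white knight on f2.
Black has 4 legal replies: Kh2, Kg2, Kg1, Nxf2.
In check but a legal move exists → not checkmate.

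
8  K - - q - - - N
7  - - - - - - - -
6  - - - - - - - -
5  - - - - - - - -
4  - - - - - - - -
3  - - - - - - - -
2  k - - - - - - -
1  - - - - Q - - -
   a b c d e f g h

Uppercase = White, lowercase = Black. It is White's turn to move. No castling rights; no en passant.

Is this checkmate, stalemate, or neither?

neither

White to move; white king on a8.
In check: yes, from the black queen on d8.
Legal moves for White: Kb7, Ka7.
White is in check but has 2 legal moves → neither.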